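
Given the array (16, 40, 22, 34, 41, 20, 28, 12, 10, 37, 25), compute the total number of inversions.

31 inversions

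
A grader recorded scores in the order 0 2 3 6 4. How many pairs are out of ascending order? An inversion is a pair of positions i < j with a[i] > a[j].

Out-of-order index pairs (0-indexed):
(3,4): 6 > 4
That's 1 pair.

1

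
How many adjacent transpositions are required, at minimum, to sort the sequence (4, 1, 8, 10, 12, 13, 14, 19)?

Minimum adjacent swaps = number of inversions (each swap of adjacent out-of-order elements removes one inversion and no swap can remove more).
Count inversions — for each element, later elements that are smaller:
4: 1 → 1
1: none → 0
8: none → 0
10: none → 0
12: none → 0
13: none → 0
14: none → 0
19: none → 0
Total inversions: 1 + 0 + 0 + 0 + 0 + 0 + 0 + 0 = 1

1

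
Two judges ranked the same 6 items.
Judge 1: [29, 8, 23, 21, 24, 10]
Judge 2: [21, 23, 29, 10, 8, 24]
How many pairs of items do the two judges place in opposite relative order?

7

Assign each item its position (1..6) in the first ordering, then rewrite the second ordering as that position sequence:
positions: 29→1, 8→2, 23→3, 21→4, 24→5, 10→6
second ordering as positions: [4, 3, 1, 6, 2, 5]
Discordant pairs = inversions in this position sequence.
4: 3, 1, 2 → 3
3: 1, 2 → 2
1: 0
6: 2, 5 → 2
2: 0
5: 0
Total: 3 + 2 + 0 + 2 + 0 + 0 = 7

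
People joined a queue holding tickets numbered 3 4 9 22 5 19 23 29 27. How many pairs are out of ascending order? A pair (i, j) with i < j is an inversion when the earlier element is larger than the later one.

There are 4 inversions.

For each element, count later entries that are smaller:
3 → none → 0
4 → none → 0
9 → 5 → 1
22 → 5, 19 → 2
5 → none → 0
19 → none → 0
23 → none → 0
29 → 27 → 1
27 → none → 0
Sum: 0 + 0 + 1 + 2 + 0 + 0 + 0 + 1 + 0 = 4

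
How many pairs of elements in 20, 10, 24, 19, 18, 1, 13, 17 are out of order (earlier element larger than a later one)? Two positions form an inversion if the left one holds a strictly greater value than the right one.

For each element, count later entries that are smaller:
20: 6
10: 1
24: 5
19: 4
18: 3
1: 0
13: 0
17: 0
Sum: 6 + 1 + 5 + 4 + 3 + 0 + 0 + 0 = 19

Inversions: 19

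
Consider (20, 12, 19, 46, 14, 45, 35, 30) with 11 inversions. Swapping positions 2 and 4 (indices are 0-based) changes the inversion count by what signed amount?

-1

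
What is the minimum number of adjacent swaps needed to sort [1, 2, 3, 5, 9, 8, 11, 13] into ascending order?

1

Minimum adjacent swaps = number of inversions (each swap of adjacent out-of-order elements removes one inversion and no swap can remove more).
Count inversions — for each element, later elements that are smaller:
1: none → 0
2: none → 0
3: none → 0
5: none → 0
9: 8 → 1
8: none → 0
11: none → 0
13: none → 0
Total inversions: 0 + 0 + 0 + 0 + 1 + 0 + 0 + 0 = 1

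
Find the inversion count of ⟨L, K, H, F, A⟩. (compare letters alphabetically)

Inversions: 10

Inversion pairs (indices are 0-based):
(0,1): L > K
(0,2): L > H
(0,3): L > F
(0,4): L > A
(1,2): K > H
(1,3): K > F
(1,4): K > A
(2,3): H > F
(2,4): H > A
(3,4): F > A
That's 10 pairs.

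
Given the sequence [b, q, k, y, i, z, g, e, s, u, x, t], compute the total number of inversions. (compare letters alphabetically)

25 inversions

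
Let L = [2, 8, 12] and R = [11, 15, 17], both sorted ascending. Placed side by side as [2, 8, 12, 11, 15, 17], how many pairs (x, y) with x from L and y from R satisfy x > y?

For each element r of the right run, count left-run elements greater than r:
r = 11: 12 → 1
r = 15: none → 0
r = 17: none → 0
Cross-inversions: 1 + 0 + 0 = 1

1 cross-inversion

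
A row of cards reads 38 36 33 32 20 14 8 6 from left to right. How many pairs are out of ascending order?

Element-by-element contributions:
38: 7
36: 6
33: 5
32: 4
20: 3
14: 2
8: 1
6: 0
Sum: 7 + 6 + 5 + 4 + 3 + 2 + 1 + 0 = 28

There are 28 out-of-order pairs.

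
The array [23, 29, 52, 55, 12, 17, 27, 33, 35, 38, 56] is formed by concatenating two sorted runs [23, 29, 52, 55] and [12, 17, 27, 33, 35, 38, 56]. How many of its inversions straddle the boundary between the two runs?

Count, for every r in R, how many entries of L exceed r:
r = 12: 23, 29, 52, 55 → 4
r = 17: 23, 29, 52, 55 → 4
r = 27: 29, 52, 55 → 3
r = 33: 52, 55 → 2
r = 35: 52, 55 → 2
r = 38: 52, 55 → 2
r = 56: none → 0
Cross-inversions: 4 + 4 + 3 + 2 + 2 + 2 + 0 = 17

17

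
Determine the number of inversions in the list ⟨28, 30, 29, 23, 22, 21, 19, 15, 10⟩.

Inversions: 34

Element-by-element contributions:
28 → 23, 22, 21, 19, 15, 10 → 6
30 → 29, 23, 22, 21, 19, 15, 10 → 7
29 → 23, 22, 21, 19, 15, 10 → 6
23 → 22, 21, 19, 15, 10 → 5
22 → 21, 19, 15, 10 → 4
21 → 19, 15, 10 → 3
19 → 15, 10 → 2
15 → 10 → 1
10 → none → 0
Sum: 6 + 7 + 6 + 5 + 4 + 3 + 2 + 1 + 0 = 34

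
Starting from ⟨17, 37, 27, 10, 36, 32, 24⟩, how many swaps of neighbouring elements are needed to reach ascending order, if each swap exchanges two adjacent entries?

11

Minimum adjacent swaps = number of inversions (each swap of adjacent out-of-order elements removes one inversion and no swap can remove more).
Count inversions — for each element, later elements that are smaller:
17: 10 → 1
37: 27, 10, 36, 32, 24 → 5
27: 10, 24 → 2
10: none → 0
36: 32, 24 → 2
32: 24 → 1
24: none → 0
Total inversions: 1 + 5 + 2 + 0 + 2 + 1 + 0 = 11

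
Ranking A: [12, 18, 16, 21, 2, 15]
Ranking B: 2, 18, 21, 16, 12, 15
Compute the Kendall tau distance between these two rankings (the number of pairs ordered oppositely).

8

Assign each item its position (1..6) in the first ordering, then rewrite the second ordering as that position sequence:
positions: 12→1, 18→2, 16→3, 21→4, 2→5, 15→6
second ordering as positions: [5, 2, 4, 3, 1, 6]
Discordant pairs = inversions in this position sequence.
5: 2, 4, 3, 1 → 4
2: 1 → 1
4: 3, 1 → 2
3: 1 → 1
1: 0
6: 0
Total: 4 + 1 + 2 + 1 + 0 + 0 = 8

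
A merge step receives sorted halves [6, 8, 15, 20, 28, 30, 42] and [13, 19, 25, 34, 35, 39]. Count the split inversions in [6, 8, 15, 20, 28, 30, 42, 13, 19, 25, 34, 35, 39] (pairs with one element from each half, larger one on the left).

15

For each element r of the right run, count left-run elements greater than r:
r = 13: 15, 20, 28, 30, 42 → 5
r = 19: 20, 28, 30, 42 → 4
r = 25: 28, 30, 42 → 3
r = 34: 42 → 1
r = 35: 42 → 1
r = 39: 42 → 1
Cross-inversions: 5 + 4 + 3 + 1 + 1 + 1 = 15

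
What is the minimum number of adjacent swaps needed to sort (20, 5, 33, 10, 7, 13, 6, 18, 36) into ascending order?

15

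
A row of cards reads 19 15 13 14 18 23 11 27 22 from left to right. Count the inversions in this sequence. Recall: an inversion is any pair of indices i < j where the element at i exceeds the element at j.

There are 14 inversions.

Count, for each position, how many later elements it exceeds:
19: 5
15: 3
13: 1
14: 1
18: 1
23: 2
11: 0
27: 1
22: 0
Sum: 5 + 3 + 1 + 1 + 1 + 2 + 0 + 1 + 0 = 14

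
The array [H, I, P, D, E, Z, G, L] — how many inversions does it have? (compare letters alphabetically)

12

Count, for each position, how many later elements it exceeds:
H: 3
I: 3
P: 4
D: 0
E: 0
Z: 2
G: 0
L: 0
Sum: 3 + 3 + 4 + 0 + 0 + 2 + 0 + 0 = 12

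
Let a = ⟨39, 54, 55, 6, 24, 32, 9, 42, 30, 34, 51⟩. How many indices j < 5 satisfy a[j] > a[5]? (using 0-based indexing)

3

The element at index 5 is 32.
Elements before it: 39, 54, 55, 6, 24
Those larger than 32: 39, 54, 55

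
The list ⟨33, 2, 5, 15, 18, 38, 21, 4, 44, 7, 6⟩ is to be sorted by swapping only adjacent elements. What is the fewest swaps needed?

Each adjacent swap fixes exactly one inversion, so the minimum swap count equals the number of inversions.
Count inversions — for each element, later elements that are smaller:
33: 2, 5, 15, 18, 21, 4, 7, 6 → 8
2: none → 0
5: 4 → 1
15: 4, 7, 6 → 3
18: 4, 7, 6 → 3
38: 21, 4, 7, 6 → 4
21: 4, 7, 6 → 3
4: none → 0
44: 7, 6 → 2
7: 6 → 1
6: none → 0
Total inversions: 8 + 0 + 1 + 3 + 3 + 4 + 3 + 0 + 2 + 1 + 0 = 25

Adjacent swaps: 25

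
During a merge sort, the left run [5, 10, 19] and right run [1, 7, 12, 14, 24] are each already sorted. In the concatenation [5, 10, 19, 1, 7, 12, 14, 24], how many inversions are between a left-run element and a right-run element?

Count, for every r in R, how many entries of L exceed r:
r = 1: 5, 10, 19 → 3
r = 7: 10, 19 → 2
r = 12: 19 → 1
r = 14: 19 → 1
r = 24: none → 0
Cross-inversions: 3 + 2 + 1 + 1 + 0 = 7

7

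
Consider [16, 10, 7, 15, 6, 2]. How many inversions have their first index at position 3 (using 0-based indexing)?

2

The element at index 3 is 15.
Elements after it: 6, 2
Those smaller than 15: 6, 2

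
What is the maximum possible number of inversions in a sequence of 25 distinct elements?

300 inversions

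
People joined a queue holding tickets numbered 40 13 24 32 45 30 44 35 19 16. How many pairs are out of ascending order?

25

Sweep left to right; for each value list the smaller values that follow it:
40 → 13, 24, 32, 30, 35, 19, 16 → 7
13 → none → 0
24 → 19, 16 → 2
32 → 30, 19, 16 → 3
45 → 30, 44, 35, 19, 16 → 5
30 → 19, 16 → 2
44 → 35, 19, 16 → 3
35 → 19, 16 → 2
19 → 16 → 1
16 → none → 0
Sum: 7 + 0 + 2 + 3 + 5 + 2 + 3 + 2 + 1 + 0 = 25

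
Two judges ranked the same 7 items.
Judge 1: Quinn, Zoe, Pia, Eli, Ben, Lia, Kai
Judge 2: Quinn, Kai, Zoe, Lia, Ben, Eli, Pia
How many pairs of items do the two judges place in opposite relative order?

Assign each item its position (1..7) in the first ordering, then rewrite the second ordering as that position sequence:
positions: Quinn→1, Zoe→2, Pia→3, Eli→4, Ben→5, Lia→6, Kai→7
second ordering as positions: [1, 7, 2, 6, 5, 4, 3]
Discordant pairs = inversions in this position sequence.
1: 0
7: 2, 6, 5, 4, 3 → 5
2: 0
6: 5, 4, 3 → 3
5: 4, 3 → 2
4: 3 → 1
3: 0
Total: 0 + 5 + 0 + 3 + 2 + 1 + 0 = 11

Discordant pairs: 11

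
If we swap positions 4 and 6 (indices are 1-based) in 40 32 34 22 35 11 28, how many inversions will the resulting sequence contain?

Positions 4 and 6 hold 22 and 11; after swapping, the array is [40, 32, 34, 11, 35, 22, 28].
Element-by-element contributions:
40: 6
32: 3
34: 3
11: 0
35: 2
22: 0
28: 0
Sum: 6 + 3 + 3 + 0 + 2 + 0 + 0 = 14

14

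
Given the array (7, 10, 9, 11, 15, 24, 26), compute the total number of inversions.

1

Inversion pairs (indices are 0-based):
(1,2): 10 > 9
That's 1 pair.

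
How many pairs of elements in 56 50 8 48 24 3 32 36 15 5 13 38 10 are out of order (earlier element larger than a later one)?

52 out-of-order pairs

Count, for each position, how many later elements it exceeds:
56: 12
50: 11
8: 2
48: 9
24: 5
3: 0
32: 4
36: 4
15: 3
5: 0
13: 1
38: 1
10: 0
Sum: 12 + 11 + 2 + 9 + 5 + 0 + 4 + 4 + 3 + 0 + 1 + 1 + 0 = 52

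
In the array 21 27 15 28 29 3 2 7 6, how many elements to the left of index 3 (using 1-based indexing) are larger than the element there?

2 such elements

The element at index 3 is 15.
Elements before it: 21, 27
Those larger than 15: 21, 27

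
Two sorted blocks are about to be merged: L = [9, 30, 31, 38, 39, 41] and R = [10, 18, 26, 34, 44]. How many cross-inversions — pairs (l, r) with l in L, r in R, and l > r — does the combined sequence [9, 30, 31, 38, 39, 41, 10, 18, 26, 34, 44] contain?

Count, for every r in R, how many entries of L exceed r:
r = 10: 30, 31, 38, 39, 41 → 5
r = 18: 30, 31, 38, 39, 41 → 5
r = 26: 30, 31, 38, 39, 41 → 5
r = 34: 38, 39, 41 → 3
r = 44: none → 0
Cross-inversions: 5 + 5 + 5 + 3 + 0 = 18

18 split inversions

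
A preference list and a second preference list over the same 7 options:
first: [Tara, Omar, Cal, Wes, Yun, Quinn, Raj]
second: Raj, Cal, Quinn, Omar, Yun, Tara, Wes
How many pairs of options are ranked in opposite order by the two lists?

15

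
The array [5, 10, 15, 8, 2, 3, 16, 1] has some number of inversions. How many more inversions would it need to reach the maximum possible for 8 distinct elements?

11

Maximum inversions for 8 distinct elements is C(8, 2) = 8·7/2 = 28.
Current inversions — for each element, count later smaller elements:
5: 3
10: 4
15: 4
8: 3
2: 1
3: 1
16: 1
1: 0
Current total: 3 + 4 + 4 + 3 + 1 + 1 + 1 + 0 = 17
Shortfall: 28 − 17 = 11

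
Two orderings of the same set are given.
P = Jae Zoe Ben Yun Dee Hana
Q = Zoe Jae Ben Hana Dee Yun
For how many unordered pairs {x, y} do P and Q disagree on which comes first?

Assign each item its position (1..6) in the first ordering, then rewrite the second ordering as that position sequence:
positions: Jae→1, Zoe→2, Ben→3, Yun→4, Dee→5, Hana→6
second ordering as positions: [2, 1, 3, 6, 5, 4]
Discordant pairs = inversions in this position sequence.
2: 1 → 1
1: 0
3: 0
6: 5, 4 → 2
5: 4 → 1
4: 0
Total: 1 + 0 + 0 + 2 + 1 + 0 = 4

4 disagreeing pairs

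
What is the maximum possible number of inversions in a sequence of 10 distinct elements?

There are 45 inversions.

A reversed (strictly descending) arrangement makes every pair an inversion, giving C(10, 2) inversions.
C(10, 2) = 10·9/2 = 45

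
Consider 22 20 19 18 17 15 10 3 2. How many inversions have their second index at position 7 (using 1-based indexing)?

6

The element at index 7 is 10.
Elements before it: 22, 20, 19, 18, 17, 15
Those larger than 10: 22, 20, 19, 18, 17, 15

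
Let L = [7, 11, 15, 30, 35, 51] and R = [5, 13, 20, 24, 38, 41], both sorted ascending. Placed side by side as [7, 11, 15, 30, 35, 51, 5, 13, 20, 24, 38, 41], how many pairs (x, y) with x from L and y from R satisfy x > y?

18

For each element r of the right run, count left-run elements greater than r:
r = 5: 7, 11, 15, 30, 35, 51 → 6
r = 13: 15, 30, 35, 51 → 4
r = 20: 30, 35, 51 → 3
r = 24: 30, 35, 51 → 3
r = 38: 51 → 1
r = 41: 51 → 1
Cross-inversions: 6 + 4 + 3 + 3 + 1 + 1 = 18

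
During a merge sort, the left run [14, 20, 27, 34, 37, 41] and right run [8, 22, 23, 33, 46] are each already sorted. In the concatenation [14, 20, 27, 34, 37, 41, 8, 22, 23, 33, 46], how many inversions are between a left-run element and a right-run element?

Take each right-half value and tally the left-half values above it:
r = 8: 14, 20, 27, 34, 37, 41 → 6
r = 22: 27, 34, 37, 41 → 4
r = 23: 27, 34, 37, 41 → 4
r = 33: 34, 37, 41 → 3
r = 46: none → 0
Cross-inversions: 6 + 4 + 4 + 3 + 0 = 17

17 split inversions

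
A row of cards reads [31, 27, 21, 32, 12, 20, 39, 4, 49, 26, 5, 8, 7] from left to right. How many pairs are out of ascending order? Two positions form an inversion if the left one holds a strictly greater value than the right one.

Inversions: 51

For each element, count later entries that are smaller:
31: 9
27: 8
21: 6
32: 7
12: 4
20: 4
39: 5
4: 0
49: 4
26: 3
5: 0
8: 1
7: 0
Sum: 9 + 8 + 6 + 7 + 4 + 4 + 5 + 0 + 4 + 3 + 0 + 1 + 0 = 51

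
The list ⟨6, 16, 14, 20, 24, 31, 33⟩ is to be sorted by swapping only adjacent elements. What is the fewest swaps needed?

The minimum number of adjacent swaps to sort an array equals its inversion count, since every such swap removes exactly one inversion.
Count inversions — for each element, later elements that are smaller:
6: none → 0
16: 14 → 1
14: none → 0
20: none → 0
24: none → 0
31: none → 0
33: none → 0
Total inversions: 0 + 1 + 0 + 0 + 0 + 0 + 0 = 1

There is 1 adjacent swap.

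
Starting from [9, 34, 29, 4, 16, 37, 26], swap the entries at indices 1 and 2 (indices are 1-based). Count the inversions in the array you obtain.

Positions 1 and 2 hold 9 and 34; after swapping, the array is [34, 9, 29, 4, 16, 37, 26].
Count, for each position, how many later elements it exceeds:
34: 5
9: 1
29: 3
4: 0
16: 0
37: 1
26: 0
Sum: 5 + 1 + 3 + 0 + 0 + 1 + 0 = 10

There are 10 inversions.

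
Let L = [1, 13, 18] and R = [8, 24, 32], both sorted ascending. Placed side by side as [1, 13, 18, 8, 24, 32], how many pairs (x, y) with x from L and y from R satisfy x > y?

Count, for every r in R, how many entries of L exceed r:
r = 8: 13, 18 → 2
r = 24: none → 0
r = 32: none → 0
Cross-inversions: 2 + 0 + 0 = 2

2 cross-inversions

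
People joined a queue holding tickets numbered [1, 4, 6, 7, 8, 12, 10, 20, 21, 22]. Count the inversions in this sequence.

1

Count, for each position, how many later elements it exceeds:
1 → none → 0
4 → none → 0
6 → none → 0
7 → none → 0
8 → none → 0
12 → 10 → 1
10 → none → 0
20 → none → 0
21 → none → 0
22 → none → 0
Sum: 0 + 0 + 0 + 0 + 0 + 1 + 0 + 0 + 0 + 0 = 1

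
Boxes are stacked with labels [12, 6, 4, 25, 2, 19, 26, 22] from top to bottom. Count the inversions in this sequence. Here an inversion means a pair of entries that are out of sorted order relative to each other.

10 inversions

Sweep left to right; for each value list the smaller values that follow it:
12: 3
6: 2
4: 1
25: 3
2: 0
19: 0
26: 1
22: 0
Sum: 3 + 2 + 1 + 3 + 0 + 0 + 1 + 0 = 10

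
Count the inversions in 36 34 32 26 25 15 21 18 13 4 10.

There are 52 out-of-order pairs.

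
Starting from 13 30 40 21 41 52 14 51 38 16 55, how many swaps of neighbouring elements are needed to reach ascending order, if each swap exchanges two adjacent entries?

19

The minimum number of adjacent swaps to sort an array equals its inversion count, since every such swap removes exactly one inversion.
Count inversions — for each element, later elements that are smaller:
13: none → 0
30: 21, 14, 16 → 3
40: 21, 14, 38, 16 → 4
21: 14, 16 → 2
41: 14, 38, 16 → 3
52: 14, 51, 38, 16 → 4
14: none → 0
51: 38, 16 → 2
38: 16 → 1
16: none → 0
55: none → 0
Total inversions: 0 + 3 + 4 + 2 + 3 + 4 + 0 + 2 + 1 + 0 + 0 = 19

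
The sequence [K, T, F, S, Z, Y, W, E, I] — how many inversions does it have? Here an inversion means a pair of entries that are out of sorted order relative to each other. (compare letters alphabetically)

For each element, count later entries that are smaller:
K: 3
T: 4
F: 1
S: 2
Z: 4
Y: 3
W: 2
E: 0
I: 0
Sum: 3 + 4 + 1 + 2 + 4 + 3 + 2 + 0 + 0 = 19

19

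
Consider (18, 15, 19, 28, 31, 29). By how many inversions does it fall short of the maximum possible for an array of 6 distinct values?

Maximum inversions for 6 distinct elements is C(6, 2) = 6·5/2 = 15.
Current inversions — for each element, count later smaller elements:
18: 1
15: 0
19: 0
28: 0
31: 1
29: 0
Current total: 1 + 0 + 0 + 0 + 1 + 0 = 2
Shortfall: 15 − 2 = 13

13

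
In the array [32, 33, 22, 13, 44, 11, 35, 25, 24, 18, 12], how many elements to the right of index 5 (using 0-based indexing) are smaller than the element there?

0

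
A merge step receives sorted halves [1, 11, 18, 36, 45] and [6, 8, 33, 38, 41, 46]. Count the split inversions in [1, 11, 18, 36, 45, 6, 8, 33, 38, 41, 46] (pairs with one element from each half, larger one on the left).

There are 12 split inversions.

Take each right-half value and tally the left-half values above it:
r = 6: 11, 18, 36, 45 → 4
r = 8: 11, 18, 36, 45 → 4
r = 33: 36, 45 → 2
r = 38: 45 → 1
r = 41: 45 → 1
r = 46: none → 0
Cross-inversions: 4 + 4 + 2 + 1 + 1 + 0 = 12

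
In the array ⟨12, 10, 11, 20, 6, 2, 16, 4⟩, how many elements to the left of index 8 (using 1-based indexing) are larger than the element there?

The element at index 8 is 4.
Elements before it: 12, 10, 11, 20, 6, 2, 16
Those larger than 4: 12, 10, 11, 20, 6, 16

6 such elements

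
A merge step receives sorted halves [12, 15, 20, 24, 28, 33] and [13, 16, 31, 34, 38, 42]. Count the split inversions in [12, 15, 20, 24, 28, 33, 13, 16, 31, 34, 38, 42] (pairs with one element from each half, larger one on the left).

Take each right-half value and tally the left-half values above it:
r = 13: 15, 20, 24, 28, 33 → 5
r = 16: 20, 24, 28, 33 → 4
r = 31: 33 → 1
r = 34: none → 0
r = 38: none → 0
r = 42: none → 0
Cross-inversions: 5 + 4 + 1 + 0 + 0 + 0 = 10

10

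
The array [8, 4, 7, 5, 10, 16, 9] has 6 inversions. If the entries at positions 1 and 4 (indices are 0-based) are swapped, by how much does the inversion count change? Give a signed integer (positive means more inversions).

+5

Positions 1 and 4 hold 4 and 10; after swapping, the array is [8, 10, 7, 5, 4, 16, 9].
Count, for each position, how many later elements it exceeds:
8 → 7, 5, 4 → 3
10 → 7, 5, 4, 9 → 4
7 → 5, 4 → 2
5 → 4 → 1
4 → none → 0
16 → 9 → 1
9 → none → 0
Sum: 3 + 4 + 2 + 1 + 0 + 1 + 0 = 11
Change: 11 − 6 = +5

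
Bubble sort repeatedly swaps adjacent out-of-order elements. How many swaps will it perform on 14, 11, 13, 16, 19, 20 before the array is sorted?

Adjacent swaps: 2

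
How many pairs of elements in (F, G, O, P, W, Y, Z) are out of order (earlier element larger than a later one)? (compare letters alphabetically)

0

Out-of-order index pairs (0-indexed):
(none)
That's 0 pairs.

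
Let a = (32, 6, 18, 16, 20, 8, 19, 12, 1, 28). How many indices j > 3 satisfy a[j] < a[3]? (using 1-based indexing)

The element at index 3 is 18.
Elements after it: 16, 20, 8, 19, 12, 1, 28
Those smaller than 18: 16, 8, 12, 1

4 such elements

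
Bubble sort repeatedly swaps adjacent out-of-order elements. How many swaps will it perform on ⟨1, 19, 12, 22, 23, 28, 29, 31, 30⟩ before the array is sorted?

Each adjacent swap fixes exactly one inversion, so the minimum swap count equals the number of inversions.
Count inversions — for each element, later elements that are smaller:
1: none → 0
19: 12 → 1
12: none → 0
22: none → 0
23: none → 0
28: none → 0
29: none → 0
31: 30 → 1
30: none → 0
Total inversions: 0 + 1 + 0 + 0 + 0 + 0 + 0 + 1 + 0 = 2

2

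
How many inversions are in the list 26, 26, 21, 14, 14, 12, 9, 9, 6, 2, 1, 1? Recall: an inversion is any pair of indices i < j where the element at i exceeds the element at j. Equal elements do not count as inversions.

Inversions: 62

For each element, count later entries that are smaller:
26: 10
26: 10
21: 9
14: 7
14: 7
12: 6
9: 4
9: 4
6: 3
2: 2
1: 0
1: 0
Sum: 10 + 10 + 9 + 7 + 7 + 6 + 4 + 4 + 3 + 2 + 0 + 0 = 62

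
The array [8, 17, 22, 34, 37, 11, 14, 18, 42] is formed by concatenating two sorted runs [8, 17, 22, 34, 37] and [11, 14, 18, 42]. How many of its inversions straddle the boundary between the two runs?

11 cross-inversions

For each element r of the right run, count left-run elements greater than r:
r = 11: 17, 22, 34, 37 → 4
r = 14: 17, 22, 34, 37 → 4
r = 18: 22, 34, 37 → 3
r = 42: none → 0
Cross-inversions: 4 + 4 + 3 + 0 = 11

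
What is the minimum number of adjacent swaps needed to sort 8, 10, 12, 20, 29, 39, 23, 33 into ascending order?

3

The minimum number of adjacent swaps to sort an array equals its inversion count, since every such swap removes exactly one inversion.
Count inversions — for each element, later elements that are smaller:
8: none → 0
10: none → 0
12: none → 0
20: none → 0
29: 23 → 1
39: 23, 33 → 2
23: none → 0
33: none → 0
Total inversions: 0 + 0 + 0 + 0 + 1 + 2 + 0 + 0 = 3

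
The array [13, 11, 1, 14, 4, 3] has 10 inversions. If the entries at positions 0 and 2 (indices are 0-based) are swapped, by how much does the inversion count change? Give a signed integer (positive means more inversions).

-3

Positions 0 and 2 hold 13 and 1; after swapping, the array is [1, 11, 13, 14, 4, 3].
Count, for each position, how many later elements it exceeds:
1 → none → 0
11 → 4, 3 → 2
13 → 4, 3 → 2
14 → 4, 3 → 2
4 → 3 → 1
3 → none → 0
Sum: 0 + 2 + 2 + 2 + 1 + 0 = 7
Change: 7 − 10 = -3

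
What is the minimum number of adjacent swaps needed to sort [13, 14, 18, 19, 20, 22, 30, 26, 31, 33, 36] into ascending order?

1

Each adjacent swap fixes exactly one inversion, so the minimum swap count equals the number of inversions.
Count inversions — for each element, later elements that are smaller:
13: none → 0
14: none → 0
18: none → 0
19: none → 0
20: none → 0
22: none → 0
30: 26 → 1
26: none → 0
31: none → 0
33: none → 0
36: none → 0
Total inversions: 0 + 0 + 0 + 0 + 0 + 0 + 1 + 0 + 0 + 0 + 0 = 1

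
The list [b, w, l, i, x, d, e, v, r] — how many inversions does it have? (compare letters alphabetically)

16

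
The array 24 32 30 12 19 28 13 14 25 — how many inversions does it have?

For each element, count later entries that are smaller:
24: 4
32: 7
30: 6
12: 0
19: 2
28: 3
13: 0
14: 0
25: 0
Sum: 4 + 7 + 6 + 0 + 2 + 3 + 0 + 0 + 0 = 22

22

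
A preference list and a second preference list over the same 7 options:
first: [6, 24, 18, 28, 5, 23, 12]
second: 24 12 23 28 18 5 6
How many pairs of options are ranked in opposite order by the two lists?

Assign each item its position (1..7) in the first ordering, then rewrite the second ordering as that position sequence:
positions: 6→1, 24→2, 18→3, 28→4, 5→5, 23→6, 12→7
second ordering as positions: [2, 7, 6, 4, 3, 5, 1]
Discordant pairs = inversions in this position sequence.
2: 1 → 1
7: 6, 4, 3, 5, 1 → 5
6: 4, 3, 5, 1 → 4
4: 3, 1 → 2
3: 1 → 1
5: 1 → 1
1: 0
Total: 1 + 5 + 4 + 2 + 1 + 1 + 0 = 14

14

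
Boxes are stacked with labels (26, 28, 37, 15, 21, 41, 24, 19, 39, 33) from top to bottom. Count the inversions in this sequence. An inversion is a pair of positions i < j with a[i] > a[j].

20 inversions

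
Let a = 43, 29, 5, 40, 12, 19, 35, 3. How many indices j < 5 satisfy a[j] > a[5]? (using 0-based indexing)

The element at index 5 is 19.
Elements before it: 43, 29, 5, 40, 12
Those larger than 19: 43, 29, 40

3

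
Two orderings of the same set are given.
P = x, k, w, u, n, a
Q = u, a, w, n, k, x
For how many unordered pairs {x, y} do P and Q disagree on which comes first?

Assign each item its position (1..6) in the first ordering, then rewrite the second ordering as that position sequence:
positions: x→1, k→2, w→3, u→4, n→5, a→6
second ordering as positions: [4, 6, 3, 5, 2, 1]
Discordant pairs = inversions in this position sequence.
4: 3, 2, 1 → 3
6: 3, 5, 2, 1 → 4
3: 2, 1 → 2
5: 2, 1 → 2
2: 1 → 1
1: 0
Total: 3 + 4 + 2 + 2 + 1 + 0 = 12

12 disagreeing pairs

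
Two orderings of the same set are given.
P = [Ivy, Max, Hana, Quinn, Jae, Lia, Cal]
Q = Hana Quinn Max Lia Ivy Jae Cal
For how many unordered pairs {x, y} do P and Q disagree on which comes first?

7

Assign each item its position (1..7) in the first ordering, then rewrite the second ordering as that position sequence:
positions: Ivy→1, Max→2, Hana→3, Quinn→4, Jae→5, Lia→6, Cal→7
second ordering as positions: [3, 4, 2, 6, 1, 5, 7]
Discordant pairs = inversions in this position sequence.
3: 2, 1 → 2
4: 2, 1 → 2
2: 1 → 1
6: 1, 5 → 2
1: 0
5: 0
7: 0
Total: 2 + 2 + 1 + 2 + 0 + 0 + 0 = 7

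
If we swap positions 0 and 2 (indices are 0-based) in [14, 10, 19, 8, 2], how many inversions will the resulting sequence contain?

9 inversions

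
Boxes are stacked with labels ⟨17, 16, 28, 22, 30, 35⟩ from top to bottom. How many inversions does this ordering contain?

2

For each element, count later entries that are smaller:
17 → 16 → 1
16 → none → 0
28 → 22 → 1
22 → none → 0
30 → none → 0
35 → none → 0
Sum: 1 + 0 + 1 + 0 + 0 + 0 = 2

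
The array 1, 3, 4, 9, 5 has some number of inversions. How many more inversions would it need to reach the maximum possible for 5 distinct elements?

Maximum inversions for 5 distinct elements is C(5, 2) = 5·4/2 = 10.
Current inversions — for each element, count later smaller elements:
1: 0
3: 0
4: 0
9: 1
5: 0
Current total: 0 + 0 + 0 + 1 + 0 = 1
Shortfall: 10 − 1 = 9

9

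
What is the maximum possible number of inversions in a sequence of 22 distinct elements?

A reversed (strictly descending) arrangement makes every pair an inversion, giving C(22, 2) inversions.
C(22, 2) = 22·21/2 = 231

231 inversions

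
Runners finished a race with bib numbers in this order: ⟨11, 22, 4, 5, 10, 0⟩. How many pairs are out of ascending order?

There are 11 inversions.

Count, for each position, how many later elements it exceeds:
11: 4
22: 4
4: 1
5: 1
10: 1
0: 0
Sum: 4 + 4 + 1 + 1 + 1 + 0 = 11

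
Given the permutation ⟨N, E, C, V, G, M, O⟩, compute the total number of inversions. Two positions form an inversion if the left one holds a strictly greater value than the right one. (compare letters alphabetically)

8 inversions

Sweep left to right; for each value list the smaller values that follow it:
N: 4
E: 1
C: 0
V: 3
G: 0
M: 0
O: 0
Sum: 4 + 1 + 0 + 3 + 0 + 0 + 0 = 8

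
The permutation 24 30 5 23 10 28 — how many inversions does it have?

Inversion pairs (indices are 0-based):
(0,2): 24 > 5
(0,3): 24 > 23
(0,4): 24 > 10
(1,2): 30 > 5
(1,3): 30 > 23
(1,4): 30 > 10
(1,5): 30 > 28
(3,4): 23 > 10
That's 8 pairs.

8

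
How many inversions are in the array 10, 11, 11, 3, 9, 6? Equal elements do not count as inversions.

10 inversions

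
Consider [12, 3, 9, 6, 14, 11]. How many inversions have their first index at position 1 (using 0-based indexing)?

0

The element at index 1 is 3.
Elements after it: 9, 6, 14, 11
None of them are smaller than 3.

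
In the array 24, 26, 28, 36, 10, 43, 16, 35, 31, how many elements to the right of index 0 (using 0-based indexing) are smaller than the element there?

The element at index 0 is 24.
Elements after it: 26, 28, 36, 10, 43, 16, 35, 31
Those smaller than 24: 10, 16

2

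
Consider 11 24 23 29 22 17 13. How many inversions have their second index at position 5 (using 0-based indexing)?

The element at index 5 is 17.
Elements before it: 11, 24, 23, 29, 22
Those larger than 17: 24, 23, 29, 22

4 such elements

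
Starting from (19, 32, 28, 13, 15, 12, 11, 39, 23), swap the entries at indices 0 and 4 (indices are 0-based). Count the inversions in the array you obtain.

20 inversions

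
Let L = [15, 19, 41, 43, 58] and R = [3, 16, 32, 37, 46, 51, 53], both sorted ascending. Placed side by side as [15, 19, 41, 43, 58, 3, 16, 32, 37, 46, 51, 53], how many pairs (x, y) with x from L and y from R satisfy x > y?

For each element r of the right run, count left-run elements greater than r:
r = 3: 15, 19, 41, 43, 58 → 5
r = 16: 19, 41, 43, 58 → 4
r = 32: 41, 43, 58 → 3
r = 37: 41, 43, 58 → 3
r = 46: 58 → 1
r = 51: 58 → 1
r = 53: 58 → 1
Cross-inversions: 5 + 4 + 3 + 3 + 1 + 1 + 1 = 18

18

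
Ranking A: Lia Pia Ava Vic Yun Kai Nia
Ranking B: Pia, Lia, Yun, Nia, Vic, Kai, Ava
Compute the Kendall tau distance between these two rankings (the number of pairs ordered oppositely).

Assign each item its position (1..7) in the first ordering, then rewrite the second ordering as that position sequence:
positions: Lia→1, Pia→2, Ava→3, Vic→4, Yun→5, Kai→6, Nia→7
second ordering as positions: [2, 1, 5, 7, 4, 6, 3]
Discordant pairs = inversions in this position sequence.
2: 1 → 1
1: 0
5: 4, 3 → 2
7: 4, 6, 3 → 3
4: 3 → 1
6: 3 → 1
3: 0
Total: 1 + 0 + 2 + 3 + 1 + 1 + 0 = 8

8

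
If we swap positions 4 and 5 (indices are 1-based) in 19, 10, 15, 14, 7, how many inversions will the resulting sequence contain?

7 inversions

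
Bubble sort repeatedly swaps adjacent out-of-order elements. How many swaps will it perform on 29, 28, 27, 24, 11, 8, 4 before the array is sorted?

There are 21 swaps.

Minimum adjacent swaps = number of inversions (each swap of adjacent out-of-order elements removes one inversion and no swap can remove more).
Count inversions — for each element, later elements that are smaller:
29: 28, 27, 24, 11, 8, 4 → 6
28: 27, 24, 11, 8, 4 → 5
27: 24, 11, 8, 4 → 4
24: 11, 8, 4 → 3
11: 8, 4 → 2
8: 4 → 1
4: none → 0
Total inversions: 6 + 5 + 4 + 3 + 2 + 1 + 0 = 21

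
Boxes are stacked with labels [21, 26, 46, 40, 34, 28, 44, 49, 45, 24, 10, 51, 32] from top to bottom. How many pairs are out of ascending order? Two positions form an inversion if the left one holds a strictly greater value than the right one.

34 out-of-order pairs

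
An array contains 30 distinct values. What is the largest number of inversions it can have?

The maximum occurs when the array is in strictly decreasing order: every one of the C(30, 2) pairs is inverted.
C(30, 2) = 30·29/2 = 435

435 inversions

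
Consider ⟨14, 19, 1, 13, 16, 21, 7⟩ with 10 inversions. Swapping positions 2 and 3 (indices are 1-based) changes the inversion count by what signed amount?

-1

Positions 2 and 3 hold 19 and 1; after swapping, the array is [14, 1, 19, 13, 16, 21, 7].
Element-by-element contributions:
14: 3
1: 0
19: 3
13: 1
16: 1
21: 1
7: 0
Sum: 3 + 0 + 3 + 1 + 1 + 1 + 0 = 9
Change: 9 − 10 = -1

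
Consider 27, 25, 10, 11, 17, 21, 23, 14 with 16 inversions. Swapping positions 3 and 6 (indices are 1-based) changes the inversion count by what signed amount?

+5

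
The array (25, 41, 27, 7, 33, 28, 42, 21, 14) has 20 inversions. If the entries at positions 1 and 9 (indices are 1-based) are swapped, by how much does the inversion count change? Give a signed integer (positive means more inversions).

Positions 1 and 9 hold 25 and 14; after swapping, the array is [14, 41, 27, 7, 33, 28, 42, 21, 25].
For each element, count later entries that are smaller:
14 → 7 → 1
41 → 27, 7, 33, 28, 21, 25 → 6
27 → 7, 21, 25 → 3
7 → none → 0
33 → 28, 21, 25 → 3
28 → 21, 25 → 2
42 → 21, 25 → 2
21 → none → 0
25 → none → 0
Sum: 1 + 6 + 3 + 0 + 3 + 2 + 2 + 0 + 0 = 17
Change: 17 − 20 = -3

-3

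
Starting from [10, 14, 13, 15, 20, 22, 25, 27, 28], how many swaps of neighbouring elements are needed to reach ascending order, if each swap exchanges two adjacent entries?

Each adjacent swap fixes exactly one inversion, so the minimum swap count equals the number of inversions.
Count inversions — for each element, later elements that are smaller:
10: none → 0
14: 13 → 1
13: none → 0
15: none → 0
20: none → 0
22: none → 0
25: none → 0
27: none → 0
28: none → 0
Total inversions: 0 + 1 + 0 + 0 + 0 + 0 + 0 + 0 + 0 = 1

1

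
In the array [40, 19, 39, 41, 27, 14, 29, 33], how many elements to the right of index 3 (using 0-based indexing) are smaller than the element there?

4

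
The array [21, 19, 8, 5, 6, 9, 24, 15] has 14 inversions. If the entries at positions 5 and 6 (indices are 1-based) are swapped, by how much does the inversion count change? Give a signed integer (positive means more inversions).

+1

Positions 5 and 6 hold 6 and 9; after swapping, the array is [21, 19, 8, 5, 9, 6, 24, 15].
Element-by-element contributions:
21: 6
19: 5
8: 2
5: 0
9: 1
6: 0
24: 1
15: 0
Sum: 6 + 5 + 2 + 0 + 1 + 0 + 1 + 0 = 15
Change: 15 − 14 = +1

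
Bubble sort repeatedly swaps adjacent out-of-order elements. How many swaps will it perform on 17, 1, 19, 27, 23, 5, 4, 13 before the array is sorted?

15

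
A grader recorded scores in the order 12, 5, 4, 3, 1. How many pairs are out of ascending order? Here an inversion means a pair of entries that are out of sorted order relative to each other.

Sweep left to right; for each value list the smaller values that follow it:
12: 4
5: 3
4: 2
3: 1
1: 0
Sum: 4 + 3 + 2 + 1 + 0 = 10

Inversions: 10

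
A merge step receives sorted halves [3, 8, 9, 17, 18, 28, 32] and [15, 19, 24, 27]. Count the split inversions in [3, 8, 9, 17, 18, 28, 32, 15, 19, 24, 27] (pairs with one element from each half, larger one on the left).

10 split inversions

Count, for every r in R, how many entries of L exceed r:
r = 15: 17, 18, 28, 32 → 4
r = 19: 28, 32 → 2
r = 24: 28, 32 → 2
r = 27: 28, 32 → 2
Cross-inversions: 4 + 2 + 2 + 2 = 10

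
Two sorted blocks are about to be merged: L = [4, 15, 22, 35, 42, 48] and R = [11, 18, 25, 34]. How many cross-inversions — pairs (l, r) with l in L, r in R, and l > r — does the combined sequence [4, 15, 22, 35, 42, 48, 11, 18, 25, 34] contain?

15

Count, for every r in R, how many entries of L exceed r:
r = 11: 15, 22, 35, 42, 48 → 5
r = 18: 22, 35, 42, 48 → 4
r = 25: 35, 42, 48 → 3
r = 34: 35, 42, 48 → 3
Cross-inversions: 5 + 4 + 3 + 3 = 15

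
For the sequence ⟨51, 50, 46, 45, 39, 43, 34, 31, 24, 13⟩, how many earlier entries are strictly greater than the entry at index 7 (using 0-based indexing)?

7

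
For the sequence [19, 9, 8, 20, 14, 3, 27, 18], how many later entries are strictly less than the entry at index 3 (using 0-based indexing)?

3 such elements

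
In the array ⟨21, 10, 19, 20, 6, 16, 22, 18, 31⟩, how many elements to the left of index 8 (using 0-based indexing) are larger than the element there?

0 such elements

The element at index 8 is 31.
Elements before it: 21, 10, 19, 20, 6, 16, 22, 18
None of them are larger than 31.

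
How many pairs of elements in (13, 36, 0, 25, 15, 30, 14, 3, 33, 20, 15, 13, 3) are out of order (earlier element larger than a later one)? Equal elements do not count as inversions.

44

Sweep left to right; for each value list the smaller values that follow it:
13 → 0, 3, 3 → 3
36 → 0, 25, 15, 30, 14, 3, 33, 20, 15, 13, 3 → 11
0 → none → 0
25 → 15, 14, 3, 20, 15, 13, 3 → 7
15 → 14, 3, 13, 3 → 4
30 → 14, 3, 20, 15, 13, 3 → 6
14 → 3, 13, 3 → 3
3 → none → 0
33 → 20, 15, 13, 3 → 4
20 → 15, 13, 3 → 3
15 → 13, 3 → 2
13 → 3 → 1
3 → none → 0
Sum: 3 + 11 + 0 + 7 + 4 + 6 + 3 + 0 + 4 + 3 + 2 + 1 + 0 = 44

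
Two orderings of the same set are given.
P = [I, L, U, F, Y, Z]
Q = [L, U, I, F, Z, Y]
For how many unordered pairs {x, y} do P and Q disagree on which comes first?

Disagreeing pairs: 3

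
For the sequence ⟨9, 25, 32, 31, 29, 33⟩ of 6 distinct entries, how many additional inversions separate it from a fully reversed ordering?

12 inversions short

Maximum inversions for 6 distinct elements is C(6, 2) = 6·5/2 = 15.
Current inversions — for each element, count later smaller elements:
9: 0
25: 0
32: 2
31: 1
29: 0
33: 0
Current total: 0 + 0 + 2 + 1 + 0 + 0 = 3
Shortfall: 15 − 3 = 12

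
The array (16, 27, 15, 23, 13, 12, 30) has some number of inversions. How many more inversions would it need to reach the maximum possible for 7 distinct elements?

Maximum inversions for 7 distinct elements is C(7, 2) = 7·6/2 = 21.
Current inversions — for each element, count later smaller elements:
16: 3
27: 4
15: 2
23: 2
13: 1
12: 0
30: 0
Current total: 3 + 4 + 2 + 2 + 1 + 0 + 0 = 12
Shortfall: 21 − 12 = 9

9 inversions short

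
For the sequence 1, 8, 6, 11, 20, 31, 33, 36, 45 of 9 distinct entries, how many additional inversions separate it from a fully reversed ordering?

Maximum inversions for 9 distinct elements is C(9, 2) = 9·8/2 = 36.
Current inversions — for each element, count later smaller elements:
1: 0
8: 1
6: 0
11: 0
20: 0
31: 0
33: 0
36: 0
45: 0
Current total: 0 + 1 + 0 + 0 + 0 + 0 + 0 + 0 + 0 = 1
Shortfall: 36 − 1 = 35

35 inversions short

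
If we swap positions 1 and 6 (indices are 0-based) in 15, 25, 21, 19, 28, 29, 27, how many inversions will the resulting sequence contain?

Inversions: 6

Positions 1 and 6 hold 25 and 27; after swapping, the array is [15, 27, 21, 19, 28, 29, 25].
Element-by-element contributions:
15 → none → 0
27 → 21, 19, 25 → 3
21 → 19 → 1
19 → none → 0
28 → 25 → 1
29 → 25 → 1
25 → none → 0
Sum: 0 + 3 + 1 + 0 + 1 + 1 + 0 = 6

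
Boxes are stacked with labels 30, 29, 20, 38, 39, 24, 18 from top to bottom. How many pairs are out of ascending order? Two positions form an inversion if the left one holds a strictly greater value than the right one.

13 inversions

For each element, count later entries that are smaller:
30: 4
29: 3
20: 1
38: 2
39: 2
24: 1
18: 0
Sum: 4 + 3 + 1 + 2 + 2 + 1 + 0 = 13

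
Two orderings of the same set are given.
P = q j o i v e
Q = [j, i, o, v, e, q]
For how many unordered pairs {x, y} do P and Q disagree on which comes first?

Disagreeing pairs: 6

Assign each item its position (1..6) in the first ordering, then rewrite the second ordering as that position sequence:
positions: q→1, j→2, o→3, i→4, v→5, e→6
second ordering as positions: [2, 4, 3, 5, 6, 1]
Discordant pairs = inversions in this position sequence.
2: 1 → 1
4: 3, 1 → 2
3: 1 → 1
5: 1 → 1
6: 1 → 1
1: 0
Total: 1 + 2 + 1 + 1 + 1 + 0 = 6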